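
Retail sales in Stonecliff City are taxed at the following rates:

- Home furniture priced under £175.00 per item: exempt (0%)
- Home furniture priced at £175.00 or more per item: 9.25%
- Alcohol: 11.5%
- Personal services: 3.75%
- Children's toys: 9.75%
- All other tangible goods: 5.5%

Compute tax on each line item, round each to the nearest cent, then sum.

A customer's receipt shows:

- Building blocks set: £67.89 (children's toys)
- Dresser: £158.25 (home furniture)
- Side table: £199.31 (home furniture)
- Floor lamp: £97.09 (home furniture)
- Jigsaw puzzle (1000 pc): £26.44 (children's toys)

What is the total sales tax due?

£27.64

Building blocks set £67.89: children's toys → 9.75% → £6.62
Dresser £158.25: home furniture, under £175.00 → 0% → £0.00
Side table £199.31: home furniture, £175.00 or more → 9.25% → £18.44
Floor lamp £97.09: home furniture, under £175.00 → 0% → £0.00
Jigsaw puzzle (1000 pc) £26.44: children's toys → 9.75% → £2.58
Total tax = £6.62 + £18.44 + £2.58 = £27.64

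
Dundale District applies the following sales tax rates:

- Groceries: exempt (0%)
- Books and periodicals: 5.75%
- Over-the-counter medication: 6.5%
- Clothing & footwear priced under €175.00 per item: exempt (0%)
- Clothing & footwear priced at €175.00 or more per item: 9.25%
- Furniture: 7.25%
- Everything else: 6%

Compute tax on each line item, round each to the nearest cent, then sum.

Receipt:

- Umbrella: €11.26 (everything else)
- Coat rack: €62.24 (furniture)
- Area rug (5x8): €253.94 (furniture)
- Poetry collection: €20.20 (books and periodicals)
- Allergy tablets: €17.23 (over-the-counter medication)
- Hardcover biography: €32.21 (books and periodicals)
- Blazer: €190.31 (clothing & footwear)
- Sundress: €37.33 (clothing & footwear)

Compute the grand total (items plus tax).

Umbrella €11.26: everything else → 6% → €0.68
Coat rack €62.24: furniture → 7.25% → €4.51
Area rug (5x8) €253.94: furniture → 7.25% → €18.41
Poetry collection €20.20: books and periodicals → 5.75% → €1.16
Allergy tablets €17.23: over-the-counter medication → 6.5% → €1.12
Hardcover biography €32.21: books and periodicals → 5.75% → €1.85
Blazer €190.31: clothing & footwear, €175.00 or more → 9.25% → €17.60
Sundress €37.33: clothing & footwear, under €175.00 → 0% → €0.00
Subtotal = €624.72; tax = €45.33; total due = €670.05

€670.05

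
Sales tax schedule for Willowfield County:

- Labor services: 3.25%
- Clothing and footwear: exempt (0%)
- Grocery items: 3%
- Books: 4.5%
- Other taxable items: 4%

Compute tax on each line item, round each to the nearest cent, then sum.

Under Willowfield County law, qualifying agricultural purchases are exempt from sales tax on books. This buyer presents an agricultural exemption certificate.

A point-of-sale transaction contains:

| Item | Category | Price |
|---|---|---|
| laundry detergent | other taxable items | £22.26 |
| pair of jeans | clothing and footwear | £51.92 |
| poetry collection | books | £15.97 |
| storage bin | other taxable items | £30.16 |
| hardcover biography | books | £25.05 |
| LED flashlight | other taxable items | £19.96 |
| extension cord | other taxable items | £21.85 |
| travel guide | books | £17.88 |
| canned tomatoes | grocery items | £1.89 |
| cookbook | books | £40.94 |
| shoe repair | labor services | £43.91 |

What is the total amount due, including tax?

£297.05

Laundry detergent £22.26: other taxable items → 4% → £0.89
Pair of jeans £51.92: clothing and footwear → 0% → £0.00
Poetry collection £15.97: books, buyer-exempt → 0% → £0.00
Storage bin £30.16: other taxable items → 4% → £1.21
Hardcover biography £25.05: books, buyer-exempt → 0% → £0.00
LED flashlight £19.96: other taxable items → 4% → £0.80
Extension cord £21.85: other taxable items → 4% → £0.87
Travel guide £17.88: books, buyer-exempt → 0% → £0.00
Canned tomatoes £1.89: grocery items → 3% → £0.06
Cookbook £40.94: books, buyer-exempt → 0% → £0.00
Shoe repair £43.91: labor services → 3.25% → £1.43
Subtotal = £291.79; tax = £5.26; total due = £297.05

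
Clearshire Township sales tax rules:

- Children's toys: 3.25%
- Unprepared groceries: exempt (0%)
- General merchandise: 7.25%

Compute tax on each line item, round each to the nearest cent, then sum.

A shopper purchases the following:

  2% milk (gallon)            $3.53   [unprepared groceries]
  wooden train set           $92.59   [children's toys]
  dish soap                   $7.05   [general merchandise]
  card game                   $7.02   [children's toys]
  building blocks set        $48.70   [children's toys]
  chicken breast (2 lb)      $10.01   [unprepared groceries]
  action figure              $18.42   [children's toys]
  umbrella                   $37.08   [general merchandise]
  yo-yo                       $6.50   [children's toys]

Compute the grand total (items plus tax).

$239.73

2% milk (gallon) $3.53: unprepared groceries → 0% → $0.00
Wooden train set $92.59: children's toys → 3.25% → $3.01
Dish soap $7.05: general merchandise → 7.25% → $0.51
Card game $7.02: children's toys → 3.25% → $0.23
Building blocks set $48.70: children's toys → 3.25% → $1.58
Chicken breast (2 lb) $10.01: unprepared groceries → 0% → $0.00
Action figure $18.42: children's toys → 3.25% → $0.60
Umbrella $37.08: general merchandise → 7.25% → $2.69
Yo-yo $6.50: children's toys → 3.25% → $0.21
Subtotal = $230.90; tax = $8.83; total due = $239.73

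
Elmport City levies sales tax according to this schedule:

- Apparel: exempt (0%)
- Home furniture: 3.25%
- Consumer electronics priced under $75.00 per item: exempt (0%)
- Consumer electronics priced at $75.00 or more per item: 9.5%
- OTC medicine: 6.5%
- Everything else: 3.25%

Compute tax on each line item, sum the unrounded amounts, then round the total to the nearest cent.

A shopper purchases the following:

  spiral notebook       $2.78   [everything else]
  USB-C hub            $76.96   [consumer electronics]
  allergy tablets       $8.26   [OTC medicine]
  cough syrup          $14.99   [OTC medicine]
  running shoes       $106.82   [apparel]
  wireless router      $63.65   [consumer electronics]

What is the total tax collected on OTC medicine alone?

$1.51

Allergy tablets $8.26: OTC medicine → 6.5% → $0.5369
Cough syrup $14.99: OTC medicine → 6.5% → $0.97435
Tax on OTC medicine: unrounded sum = $1.51125 → $1.51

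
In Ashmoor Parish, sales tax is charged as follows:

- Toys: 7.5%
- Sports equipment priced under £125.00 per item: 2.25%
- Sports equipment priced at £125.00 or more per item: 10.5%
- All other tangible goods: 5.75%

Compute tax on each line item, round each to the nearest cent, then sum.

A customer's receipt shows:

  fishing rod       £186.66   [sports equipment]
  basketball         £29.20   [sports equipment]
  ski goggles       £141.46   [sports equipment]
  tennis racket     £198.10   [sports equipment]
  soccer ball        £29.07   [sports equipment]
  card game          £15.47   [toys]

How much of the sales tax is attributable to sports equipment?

Fishing rod £186.66: sports equipment, £125.00 or more → 10.5% → £19.60
Basketball £29.20: sports equipment, under £125.00 → 2.25% → £0.66
Ski goggles £141.46: sports equipment, £125.00 or more → 10.5% → £14.85
Tennis racket £198.10: sports equipment, £125.00 or more → 10.5% → £20.80
Soccer ball £29.07: sports equipment, under £125.00 → 2.25% → £0.65
Tax on sports equipment = £19.60 + £0.66 + £14.85 + £20.80 + £0.65 = £56.56

£56.56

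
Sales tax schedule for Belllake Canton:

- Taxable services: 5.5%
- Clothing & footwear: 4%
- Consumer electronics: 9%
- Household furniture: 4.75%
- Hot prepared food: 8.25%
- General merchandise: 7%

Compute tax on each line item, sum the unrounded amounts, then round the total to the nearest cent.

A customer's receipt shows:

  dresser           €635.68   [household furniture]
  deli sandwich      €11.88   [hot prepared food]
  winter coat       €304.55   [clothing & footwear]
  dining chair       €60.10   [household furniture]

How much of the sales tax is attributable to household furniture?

€33.05

Dresser €635.68: household furniture → 4.75% → €30.1948
Dining chair €60.10: household furniture → 4.75% → €2.85475
Tax on household furniture: unrounded sum = €33.04955 → €33.05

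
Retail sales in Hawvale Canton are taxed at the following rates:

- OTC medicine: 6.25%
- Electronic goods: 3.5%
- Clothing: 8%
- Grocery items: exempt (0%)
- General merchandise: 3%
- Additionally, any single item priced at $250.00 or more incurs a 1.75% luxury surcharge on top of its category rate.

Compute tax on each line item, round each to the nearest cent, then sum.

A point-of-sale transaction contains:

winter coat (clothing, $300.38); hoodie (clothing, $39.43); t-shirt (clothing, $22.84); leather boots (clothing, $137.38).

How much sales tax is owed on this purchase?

$45.26

Winter coat $300.38: clothing → 8% + 1.75% surcharge = 9.75% → $29.29
Hoodie $39.43: clothing → 8% → $3.15
T-shirt $22.84: clothing → 8% → $1.83
Leather boots $137.38: clothing → 8% → $10.99
Total tax = $29.29 + $3.15 + $1.83 + $10.99 = $45.26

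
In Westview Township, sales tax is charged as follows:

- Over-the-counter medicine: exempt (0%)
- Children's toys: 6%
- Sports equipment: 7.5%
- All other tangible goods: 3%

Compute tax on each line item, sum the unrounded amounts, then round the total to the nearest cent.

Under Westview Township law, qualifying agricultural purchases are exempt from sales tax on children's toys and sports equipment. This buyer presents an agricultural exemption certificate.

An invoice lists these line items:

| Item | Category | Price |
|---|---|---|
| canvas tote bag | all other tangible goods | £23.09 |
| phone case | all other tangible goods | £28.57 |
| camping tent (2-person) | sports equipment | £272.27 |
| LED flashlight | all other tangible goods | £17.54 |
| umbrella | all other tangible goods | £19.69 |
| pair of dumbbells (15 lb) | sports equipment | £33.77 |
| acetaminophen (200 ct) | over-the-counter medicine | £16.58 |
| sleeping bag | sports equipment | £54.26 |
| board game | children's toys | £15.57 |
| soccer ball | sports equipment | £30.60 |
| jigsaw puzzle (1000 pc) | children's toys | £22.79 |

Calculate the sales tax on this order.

£2.67

Canvas tote bag £23.09: all other tangible goods → 3% → £0.6927
Phone case £28.57: all other tangible goods → 3% → £0.8571
Camping tent (2-person) £272.27: sports equipment, buyer-exempt → 0% → £0.00
LED flashlight £17.54: all other tangible goods → 3% → £0.5262
Umbrella £19.69: all other tangible goods → 3% → £0.5907
Pair of dumbbells (15 lb) £33.77: sports equipment, buyer-exempt → 0% → £0.00
Acetaminophen (200 ct) £16.58: over-the-counter medicine → 0% → £0.00
Sleeping bag £54.26: sports equipment, buyer-exempt → 0% → £0.00
Board game £15.57: children's toys, buyer-exempt → 0% → £0.00
Soccer ball £30.60: sports equipment, buyer-exempt → 0% → £0.00
Jigsaw puzzle (1000 pc) £22.79: children's toys, buyer-exempt → 0% → £0.00
Unrounded tax sum = £2.6667 → £2.67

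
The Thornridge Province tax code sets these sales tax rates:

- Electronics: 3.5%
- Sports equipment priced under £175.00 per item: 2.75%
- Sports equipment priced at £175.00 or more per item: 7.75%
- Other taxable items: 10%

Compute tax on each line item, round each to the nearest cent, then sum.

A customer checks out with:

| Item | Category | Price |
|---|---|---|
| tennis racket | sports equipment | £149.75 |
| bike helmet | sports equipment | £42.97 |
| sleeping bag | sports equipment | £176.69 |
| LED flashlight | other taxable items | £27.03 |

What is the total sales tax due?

Tennis racket £149.75: sports equipment, under £175.00 → 2.75% → £4.12
Bike helmet £42.97: sports equipment, under £175.00 → 2.75% → £1.18
Sleeping bag £176.69: sports equipment, £175.00 or more → 7.75% → £13.69
LED flashlight £27.03: other taxable items → 10% → £2.70
Total tax = £4.12 + £1.18 + £13.69 + £2.70 = £21.69

£21.69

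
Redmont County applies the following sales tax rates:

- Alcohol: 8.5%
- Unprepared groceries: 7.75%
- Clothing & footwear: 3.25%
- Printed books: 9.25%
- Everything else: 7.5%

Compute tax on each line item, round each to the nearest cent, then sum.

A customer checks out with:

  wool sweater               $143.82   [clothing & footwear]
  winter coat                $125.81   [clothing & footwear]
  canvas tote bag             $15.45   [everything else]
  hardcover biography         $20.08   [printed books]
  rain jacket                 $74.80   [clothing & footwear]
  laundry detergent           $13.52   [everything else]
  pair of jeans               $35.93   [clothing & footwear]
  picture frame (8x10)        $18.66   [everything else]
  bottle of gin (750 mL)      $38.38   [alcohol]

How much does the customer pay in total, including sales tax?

$507.50

Wool sweater $143.82: clothing & footwear → 3.25% → $4.67
Winter coat $125.81: clothing & footwear → 3.25% → $4.09
Canvas tote bag $15.45: everything else → 7.5% → $1.16
Hardcover biography $20.08: printed books → 9.25% → $1.86
Rain jacket $74.80: clothing & footwear → 3.25% → $2.43
Laundry detergent $13.52: everything else → 7.5% → $1.01
Pair of jeans $35.93: clothing & footwear → 3.25% → $1.17
Picture frame (8x10) $18.66: everything else → 7.5% → $1.40
Bottle of gin (750 mL) $38.38: alcohol → 8.5% → $3.26
Subtotal = $486.45; tax = $21.05; total due = $507.50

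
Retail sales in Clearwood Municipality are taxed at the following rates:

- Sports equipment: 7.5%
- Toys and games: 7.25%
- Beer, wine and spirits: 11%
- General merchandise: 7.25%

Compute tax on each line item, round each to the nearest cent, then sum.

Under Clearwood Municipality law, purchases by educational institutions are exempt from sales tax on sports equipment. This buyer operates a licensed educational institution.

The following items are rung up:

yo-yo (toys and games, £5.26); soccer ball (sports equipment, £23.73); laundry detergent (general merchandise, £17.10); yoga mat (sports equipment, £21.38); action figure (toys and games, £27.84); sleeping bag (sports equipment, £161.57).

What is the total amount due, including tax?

Yo-yo £5.26: toys and games → 7.25% → £0.38
Soccer ball £23.73: sports equipment, buyer-exempt → 0% → £0.00
Laundry detergent £17.10: general merchandise → 7.25% → £1.24
Yoga mat £21.38: sports equipment, buyer-exempt → 0% → £0.00
Action figure £27.84: toys and games → 7.25% → £2.02
Sleeping bag £161.57: sports equipment, buyer-exempt → 0% → £0.00
Subtotal = £256.88; tax = £3.64; total due = £260.52

£260.52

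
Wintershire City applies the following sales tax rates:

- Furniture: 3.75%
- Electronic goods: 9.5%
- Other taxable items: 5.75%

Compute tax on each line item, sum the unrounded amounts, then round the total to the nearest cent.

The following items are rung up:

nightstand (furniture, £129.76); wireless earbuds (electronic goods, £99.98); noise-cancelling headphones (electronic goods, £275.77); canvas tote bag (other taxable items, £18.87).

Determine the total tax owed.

Nightstand £129.76: furniture → 3.75% → £4.866
Wireless earbuds £99.98: electronic goods → 9.5% → £9.4981
Noise-cancelling headphones £275.77: electronic goods → 9.5% → £26.19815
Canvas tote bag £18.87: other taxable items → 5.75% → £1.085025
Unrounded tax sum = £41.647275 → £41.65

£41.65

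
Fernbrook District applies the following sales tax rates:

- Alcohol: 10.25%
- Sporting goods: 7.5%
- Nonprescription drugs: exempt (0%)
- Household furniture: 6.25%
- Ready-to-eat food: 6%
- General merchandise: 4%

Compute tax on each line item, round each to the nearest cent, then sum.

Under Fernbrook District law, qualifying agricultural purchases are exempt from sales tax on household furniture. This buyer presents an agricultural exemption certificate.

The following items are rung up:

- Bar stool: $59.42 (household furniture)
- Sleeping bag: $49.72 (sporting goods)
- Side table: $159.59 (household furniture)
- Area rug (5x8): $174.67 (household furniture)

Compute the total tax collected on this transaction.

$3.73

Bar stool $59.42: household furniture, buyer-exempt → 0% → $0.00
Sleeping bag $49.72: sporting goods → 7.5% → $3.73
Side table $159.59: household furniture, buyer-exempt → 0% → $0.00
Area rug (5x8) $174.67: household furniture, buyer-exempt → 0% → $0.00
Total tax = $3.73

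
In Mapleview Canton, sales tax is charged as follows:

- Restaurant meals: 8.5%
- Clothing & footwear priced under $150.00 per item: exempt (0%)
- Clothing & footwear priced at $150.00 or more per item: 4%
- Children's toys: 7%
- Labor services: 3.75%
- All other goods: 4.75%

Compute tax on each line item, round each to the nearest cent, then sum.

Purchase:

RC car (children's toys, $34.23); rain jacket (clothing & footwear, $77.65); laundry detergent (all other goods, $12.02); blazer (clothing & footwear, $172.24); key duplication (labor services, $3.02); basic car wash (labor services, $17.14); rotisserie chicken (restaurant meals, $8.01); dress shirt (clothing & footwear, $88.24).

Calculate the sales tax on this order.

$11.29

RC car $34.23: children's toys → 7% → $2.40
Rain jacket $77.65: clothing & footwear, under $150.00 → 0% → $0.00
Laundry detergent $12.02: all other goods → 4.75% → $0.57
Blazer $172.24: clothing & footwear, $150.00 or more → 4% → $6.89
Key duplication $3.02: labor services → 3.75% → $0.11
Basic car wash $17.14: labor services → 3.75% → $0.64
Rotisserie chicken $8.01: restaurant meals → 8.5% → $0.68
Dress shirt $88.24: clothing & footwear, under $150.00 → 0% → $0.00
Total tax = $2.40 + $0.57 + $6.89 + $0.11 + $0.64 + $0.68 = $11.29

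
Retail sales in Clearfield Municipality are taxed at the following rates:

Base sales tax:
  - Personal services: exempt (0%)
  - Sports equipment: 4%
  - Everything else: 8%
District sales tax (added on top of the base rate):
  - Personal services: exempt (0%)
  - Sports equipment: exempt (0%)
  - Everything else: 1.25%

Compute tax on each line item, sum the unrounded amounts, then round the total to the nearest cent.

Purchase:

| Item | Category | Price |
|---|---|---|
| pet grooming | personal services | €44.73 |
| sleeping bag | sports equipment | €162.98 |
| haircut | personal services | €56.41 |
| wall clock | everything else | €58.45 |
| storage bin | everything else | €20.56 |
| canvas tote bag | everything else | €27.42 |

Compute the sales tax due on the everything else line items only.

€9.84

Wall clock €58.45: everything else → 8% + 1.25% district = 9.25% → €5.406625
Storage bin €20.56: everything else → 8% + 1.25% district = 9.25% → €1.9018
Canvas tote bag €27.42: everything else → 8% + 1.25% district = 9.25% → €2.53635
Tax on everything else: unrounded sum = €9.844775 → €9.84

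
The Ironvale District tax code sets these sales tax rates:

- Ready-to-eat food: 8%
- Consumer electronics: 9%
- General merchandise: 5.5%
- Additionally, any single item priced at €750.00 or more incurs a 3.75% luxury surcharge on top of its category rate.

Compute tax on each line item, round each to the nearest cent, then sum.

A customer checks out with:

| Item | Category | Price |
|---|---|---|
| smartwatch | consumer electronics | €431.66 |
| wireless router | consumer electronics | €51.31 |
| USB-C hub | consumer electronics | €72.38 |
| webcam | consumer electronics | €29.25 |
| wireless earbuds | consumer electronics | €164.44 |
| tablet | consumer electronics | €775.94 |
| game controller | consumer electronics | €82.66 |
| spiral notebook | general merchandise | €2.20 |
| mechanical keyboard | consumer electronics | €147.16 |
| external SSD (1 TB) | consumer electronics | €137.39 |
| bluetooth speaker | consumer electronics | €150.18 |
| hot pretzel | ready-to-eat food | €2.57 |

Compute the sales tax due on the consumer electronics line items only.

€212.91

Smartwatch €431.66: consumer electronics → 9% → €38.85
Wireless router €51.31: consumer electronics → 9% → €4.62
USB-C hub €72.38: consumer electronics → 9% → €6.51
Webcam €29.25: consumer electronics → 9% → €2.63
Wireless earbuds €164.44: consumer electronics → 9% → €14.80
Tablet €775.94: consumer electronics → 9% + 3.75% surcharge = 12.75% → €98.93
Game controller €82.66: consumer electronics → 9% → €7.44
Mechanical keyboard €147.16: consumer electronics → 9% → €13.24
External SSD (1 TB) €137.39: consumer electronics → 9% → €12.37
Bluetooth speaker €150.18: consumer electronics → 9% → €13.52
Tax on consumer electronics = €38.85 + €4.62 + €6.51 + €2.63 + €14.80 + €98.93 + €7.44 + €13.24 + €12.37 + €13.52 = €212.91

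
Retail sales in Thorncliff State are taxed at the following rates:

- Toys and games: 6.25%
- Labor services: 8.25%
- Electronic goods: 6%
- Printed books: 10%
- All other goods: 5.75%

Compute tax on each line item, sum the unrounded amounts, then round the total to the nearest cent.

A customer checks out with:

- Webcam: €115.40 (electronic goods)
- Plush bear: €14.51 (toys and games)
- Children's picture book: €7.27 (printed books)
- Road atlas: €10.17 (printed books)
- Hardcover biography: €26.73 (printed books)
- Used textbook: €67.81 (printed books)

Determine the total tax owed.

€19.03

Webcam €115.40: electronic goods → 6% → €6.924
Plush bear €14.51: toys and games → 6.25% → €0.906875
Children's picture book €7.27: printed books → 10% → €0.727
Road atlas €10.17: printed books → 10% → €1.017
Hardcover biography €26.73: printed books → 10% → €2.673
Used textbook €67.81: printed books → 10% → €6.781
Unrounded tax sum = €19.028875 → €19.03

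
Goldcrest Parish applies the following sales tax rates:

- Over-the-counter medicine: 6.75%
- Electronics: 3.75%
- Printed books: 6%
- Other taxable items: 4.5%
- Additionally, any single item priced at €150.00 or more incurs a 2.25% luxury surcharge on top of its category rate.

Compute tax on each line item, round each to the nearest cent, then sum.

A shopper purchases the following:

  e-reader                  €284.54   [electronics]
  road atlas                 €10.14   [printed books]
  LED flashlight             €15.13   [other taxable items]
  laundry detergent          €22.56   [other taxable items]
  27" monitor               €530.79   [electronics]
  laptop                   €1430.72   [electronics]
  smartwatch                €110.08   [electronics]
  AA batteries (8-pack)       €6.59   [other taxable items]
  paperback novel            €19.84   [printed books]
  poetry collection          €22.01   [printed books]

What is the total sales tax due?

€144.01

E-reader €284.54: electronics → 3.75% + 2.25% surcharge = 6% → €17.07
Road atlas €10.14: printed books → 6% → €0.61
LED flashlight €15.13: other taxable items → 4.5% → €0.68
Laundry detergent €22.56: other taxable items → 4.5% → €1.02
27" monitor €530.79: electronics → 3.75% + 2.25% surcharge = 6% → €31.85
Laptop €1430.72: electronics → 3.75% + 2.25% surcharge = 6% → €85.84
Smartwatch €110.08: electronics → 3.75% → €4.13
AA batteries (8-pack) €6.59: other taxable items → 4.5% → €0.30
Paperback novel €19.84: printed books → 6% → €1.19
Poetry collection €22.01: printed books → 6% → €1.32
Total tax = €17.07 + €0.61 + €0.68 + €1.02 + €31.85 + €85.84 + €4.13 + €0.30 + €1.19 + €1.32 = €144.01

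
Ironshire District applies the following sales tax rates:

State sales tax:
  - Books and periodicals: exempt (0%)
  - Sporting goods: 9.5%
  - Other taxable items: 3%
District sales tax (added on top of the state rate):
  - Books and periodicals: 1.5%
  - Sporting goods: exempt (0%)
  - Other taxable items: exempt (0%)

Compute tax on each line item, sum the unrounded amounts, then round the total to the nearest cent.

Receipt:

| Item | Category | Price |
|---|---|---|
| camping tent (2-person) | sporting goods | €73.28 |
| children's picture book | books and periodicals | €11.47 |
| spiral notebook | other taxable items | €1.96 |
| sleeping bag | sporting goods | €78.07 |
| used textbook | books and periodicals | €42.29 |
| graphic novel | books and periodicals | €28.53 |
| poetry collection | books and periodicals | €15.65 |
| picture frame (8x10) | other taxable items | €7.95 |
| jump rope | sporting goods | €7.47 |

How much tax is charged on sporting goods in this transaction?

€15.09

Camping tent (2-person) €73.28: sporting goods → 9.5% + 0% district = 9.5% → €6.9616
Sleeping bag €78.07: sporting goods → 9.5% + 0% district = 9.5% → €7.41665
Jump rope €7.47: sporting goods → 9.5% + 0% district = 9.5% → €0.70965
Tax on sporting goods: unrounded sum = €15.0879 → €15.09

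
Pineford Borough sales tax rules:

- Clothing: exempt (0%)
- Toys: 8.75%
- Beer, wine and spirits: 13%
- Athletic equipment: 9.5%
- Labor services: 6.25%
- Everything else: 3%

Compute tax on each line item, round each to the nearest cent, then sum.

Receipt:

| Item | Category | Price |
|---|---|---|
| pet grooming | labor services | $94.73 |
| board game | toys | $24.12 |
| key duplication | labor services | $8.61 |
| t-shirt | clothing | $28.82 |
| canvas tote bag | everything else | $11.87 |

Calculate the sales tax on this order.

$8.93

Pet grooming $94.73: labor services → 6.25% → $5.92
Board game $24.12: toys → 8.75% → $2.11
Key duplication $8.61: labor services → 6.25% → $0.54
T-shirt $28.82: clothing → 0% → $0.00
Canvas tote bag $11.87: everything else → 3% → $0.36
Total tax = $5.92 + $2.11 + $0.54 + $0.36 = $8.93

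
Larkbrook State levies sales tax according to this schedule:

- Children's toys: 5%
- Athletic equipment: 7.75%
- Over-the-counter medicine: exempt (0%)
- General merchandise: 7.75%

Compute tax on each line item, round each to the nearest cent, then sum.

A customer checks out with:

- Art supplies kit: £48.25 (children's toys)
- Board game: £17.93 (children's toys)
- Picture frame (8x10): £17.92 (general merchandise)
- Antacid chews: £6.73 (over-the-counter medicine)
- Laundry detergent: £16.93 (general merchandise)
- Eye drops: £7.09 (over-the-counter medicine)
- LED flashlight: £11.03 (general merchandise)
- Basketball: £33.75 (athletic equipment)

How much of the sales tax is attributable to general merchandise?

Picture frame (8x10) £17.92: general merchandise → 7.75% → £1.39
Laundry detergent £16.93: general merchandise → 7.75% → £1.31
LED flashlight £11.03: general merchandise → 7.75% → £0.85
Tax on general merchandise = £1.39 + £1.31 + £0.85 = £3.55

£3.55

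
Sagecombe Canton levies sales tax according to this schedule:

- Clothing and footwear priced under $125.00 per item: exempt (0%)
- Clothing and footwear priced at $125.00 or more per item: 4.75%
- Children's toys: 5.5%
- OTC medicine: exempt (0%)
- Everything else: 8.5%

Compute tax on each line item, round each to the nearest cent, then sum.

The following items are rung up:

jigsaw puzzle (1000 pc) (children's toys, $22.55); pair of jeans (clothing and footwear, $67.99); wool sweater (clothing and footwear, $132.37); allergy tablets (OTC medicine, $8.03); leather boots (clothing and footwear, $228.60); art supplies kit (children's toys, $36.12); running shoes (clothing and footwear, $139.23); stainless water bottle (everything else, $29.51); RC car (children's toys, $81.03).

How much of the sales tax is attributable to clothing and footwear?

Pair of jeans $67.99: clothing and footwear, under $125.00 → 0% → $0.00
Wool sweater $132.37: clothing and footwear, $125.00 or more → 4.75% → $6.29
Leather boots $228.60: clothing and footwear, $125.00 or more → 4.75% → $10.86
Running shoes $139.23: clothing and footwear, $125.00 or more → 4.75% → $6.61
Tax on clothing and footwear = $0.00 + $6.29 + $10.86 + $6.61 = $23.76

$23.76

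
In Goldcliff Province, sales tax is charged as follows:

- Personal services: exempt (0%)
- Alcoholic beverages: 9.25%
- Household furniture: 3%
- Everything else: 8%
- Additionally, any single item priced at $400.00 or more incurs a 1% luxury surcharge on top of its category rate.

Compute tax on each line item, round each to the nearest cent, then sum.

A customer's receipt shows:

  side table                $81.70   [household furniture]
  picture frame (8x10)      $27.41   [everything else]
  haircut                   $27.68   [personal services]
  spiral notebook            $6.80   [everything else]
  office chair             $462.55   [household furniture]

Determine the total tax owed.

$23.68

Side table $81.70: household furniture → 3% → $2.45
Picture frame (8x10) $27.41: everything else → 8% → $2.19
Haircut $27.68: personal services → 0% → $0.00
Spiral notebook $6.80: everything else → 8% → $0.54
Office chair $462.55: household furniture → 3% + 1% surcharge = 4% → $18.50
Total tax = $2.45 + $2.19 + $0.54 + $18.50 = $23.68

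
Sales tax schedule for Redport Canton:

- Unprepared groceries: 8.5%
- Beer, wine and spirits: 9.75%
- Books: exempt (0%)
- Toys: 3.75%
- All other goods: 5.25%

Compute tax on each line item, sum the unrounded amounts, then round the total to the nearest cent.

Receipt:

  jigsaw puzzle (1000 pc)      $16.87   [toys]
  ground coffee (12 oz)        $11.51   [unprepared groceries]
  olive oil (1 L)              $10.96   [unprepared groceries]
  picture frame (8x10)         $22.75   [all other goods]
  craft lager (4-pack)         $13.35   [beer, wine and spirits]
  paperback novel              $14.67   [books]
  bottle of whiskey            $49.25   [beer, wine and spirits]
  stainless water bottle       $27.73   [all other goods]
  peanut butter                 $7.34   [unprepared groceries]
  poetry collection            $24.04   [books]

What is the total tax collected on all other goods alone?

Picture frame (8x10) $22.75: all other goods → 5.25% → $1.194375
Stainless water bottle $27.73: all other goods → 5.25% → $1.455825
Tax on all other goods: unrounded sum = $2.6502 → $2.65

$2.65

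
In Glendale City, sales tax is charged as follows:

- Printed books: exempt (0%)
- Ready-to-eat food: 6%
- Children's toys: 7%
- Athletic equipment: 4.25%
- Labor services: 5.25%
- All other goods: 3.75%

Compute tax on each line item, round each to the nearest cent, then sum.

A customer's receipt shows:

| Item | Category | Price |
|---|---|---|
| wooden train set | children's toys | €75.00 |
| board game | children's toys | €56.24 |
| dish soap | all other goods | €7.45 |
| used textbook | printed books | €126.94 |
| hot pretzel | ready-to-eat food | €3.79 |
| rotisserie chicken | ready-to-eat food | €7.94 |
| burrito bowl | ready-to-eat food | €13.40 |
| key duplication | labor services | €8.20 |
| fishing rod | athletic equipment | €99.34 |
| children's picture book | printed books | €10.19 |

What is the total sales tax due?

Wooden train set €75.00: children's toys → 7% → €5.25
Board game €56.24: children's toys → 7% → €3.94
Dish soap €7.45: all other goods → 3.75% → €0.28
Used textbook €126.94: printed books → 0% → €0.00
Hot pretzel €3.79: ready-to-eat food → 6% → €0.23
Rotisserie chicken €7.94: ready-to-eat food → 6% → €0.48
Burrito bowl €13.40: ready-to-eat food → 6% → €0.80
Key duplication €8.20: labor services → 5.25% → €0.43
Fishing rod €99.34: athletic equipment → 4.25% → €4.22
Children's picture book €10.19: printed books → 0% → €0.00
Total tax = €5.25 + €3.94 + €0.28 + €0.23 + €0.48 + €0.80 + €0.43 + €4.22 = €15.63

€15.63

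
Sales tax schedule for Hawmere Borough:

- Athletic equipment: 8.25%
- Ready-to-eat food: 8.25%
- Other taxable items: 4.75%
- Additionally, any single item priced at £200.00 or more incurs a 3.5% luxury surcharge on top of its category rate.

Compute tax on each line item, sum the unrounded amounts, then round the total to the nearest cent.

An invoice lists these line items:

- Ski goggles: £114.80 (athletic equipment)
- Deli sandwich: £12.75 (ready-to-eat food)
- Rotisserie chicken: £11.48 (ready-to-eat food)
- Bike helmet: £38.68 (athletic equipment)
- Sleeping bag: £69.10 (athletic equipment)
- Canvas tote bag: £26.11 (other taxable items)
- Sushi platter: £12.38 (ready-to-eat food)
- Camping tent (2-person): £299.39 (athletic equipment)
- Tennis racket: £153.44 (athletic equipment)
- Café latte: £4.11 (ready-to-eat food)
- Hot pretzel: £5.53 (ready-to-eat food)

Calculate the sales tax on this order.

Ski goggles £114.80: athletic equipment → 8.25% → £9.471
Deli sandwich £12.75: ready-to-eat food → 8.25% → £1.051875
Rotisserie chicken £11.48: ready-to-eat food → 8.25% → £0.9471
Bike helmet £38.68: athletic equipment → 8.25% → £3.1911
Sleeping bag £69.10: athletic equipment → 8.25% → £5.70075
Canvas tote bag £26.11: other taxable items → 4.75% → £1.240225
Sushi platter £12.38: ready-to-eat food → 8.25% → £1.02135
Camping tent (2-person) £299.39: athletic equipment → 8.25% + 3.5% surcharge = 11.75% → £35.178325
Tennis racket £153.44: athletic equipment → 8.25% → £12.6588
Café latte £4.11: ready-to-eat food → 8.25% → £0.339075
Hot pretzel £5.53: ready-to-eat food → 8.25% → £0.456225
Unrounded tax sum = £71.255825 → £71.26

£71.26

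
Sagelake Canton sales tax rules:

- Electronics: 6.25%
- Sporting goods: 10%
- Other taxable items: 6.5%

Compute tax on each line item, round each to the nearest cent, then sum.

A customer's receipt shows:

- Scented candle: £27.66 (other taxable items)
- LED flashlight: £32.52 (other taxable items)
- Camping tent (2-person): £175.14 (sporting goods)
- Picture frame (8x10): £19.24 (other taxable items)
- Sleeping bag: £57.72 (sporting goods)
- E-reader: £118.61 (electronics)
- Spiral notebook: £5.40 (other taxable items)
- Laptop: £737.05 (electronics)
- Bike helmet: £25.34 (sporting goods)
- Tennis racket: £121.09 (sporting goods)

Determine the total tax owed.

£96.91

Scented candle £27.66: other taxable items → 6.5% → £1.80
LED flashlight £32.52: other taxable items → 6.5% → £2.11
Camping tent (2-person) £175.14: sporting goods → 10% → £17.51
Picture frame (8x10) £19.24: other taxable items → 6.5% → £1.25
Sleeping bag £57.72: sporting goods → 10% → £5.77
E-reader £118.61: electronics → 6.25% → £7.41
Spiral notebook £5.40: other taxable items → 6.5% → £0.35
Laptop £737.05: electronics → 6.25% → £46.07
Bike helmet £25.34: sporting goods → 10% → £2.53
Tennis racket £121.09: sporting goods → 10% → £12.11
Total tax = £1.80 + £2.11 + £17.51 + £1.25 + £5.77 + £7.41 + £0.35 + £46.07 + £2.53 + £12.11 = £96.91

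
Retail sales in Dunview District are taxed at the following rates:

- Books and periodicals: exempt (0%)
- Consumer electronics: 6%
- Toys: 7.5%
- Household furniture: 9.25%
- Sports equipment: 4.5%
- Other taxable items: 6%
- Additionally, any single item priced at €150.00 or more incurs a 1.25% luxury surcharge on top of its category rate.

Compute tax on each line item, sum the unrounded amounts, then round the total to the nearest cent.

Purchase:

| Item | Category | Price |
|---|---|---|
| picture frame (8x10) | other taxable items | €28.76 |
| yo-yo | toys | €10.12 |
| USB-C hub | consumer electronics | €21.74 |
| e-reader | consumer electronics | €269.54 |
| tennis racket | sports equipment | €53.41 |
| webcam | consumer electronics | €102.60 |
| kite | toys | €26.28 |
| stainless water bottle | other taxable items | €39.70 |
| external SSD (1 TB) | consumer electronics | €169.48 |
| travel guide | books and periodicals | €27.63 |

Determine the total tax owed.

Picture frame (8x10) €28.76: other taxable items → 6% → €1.7256
Yo-yo €10.12: toys → 7.5% → €0.759
USB-C hub €21.74: consumer electronics → 6% → €1.3044
E-reader €269.54: consumer electronics → 6% + 1.25% surcharge = 7.25% → €19.54165
Tennis racket €53.41: sports equipment → 4.5% → €2.40345
Webcam €102.60: consumer electronics → 6% → €6.156
Kite €26.28: toys → 7.5% → €1.971
Stainless water bottle €39.70: other taxable items → 6% → €2.382
External SSD (1 TB) €169.48: consumer electronics → 6% + 1.25% surcharge = 7.25% → €12.2873
Travel guide €27.63: books and periodicals → 0% → €0.00
Unrounded tax sum = €48.5304 → €48.53

€48.53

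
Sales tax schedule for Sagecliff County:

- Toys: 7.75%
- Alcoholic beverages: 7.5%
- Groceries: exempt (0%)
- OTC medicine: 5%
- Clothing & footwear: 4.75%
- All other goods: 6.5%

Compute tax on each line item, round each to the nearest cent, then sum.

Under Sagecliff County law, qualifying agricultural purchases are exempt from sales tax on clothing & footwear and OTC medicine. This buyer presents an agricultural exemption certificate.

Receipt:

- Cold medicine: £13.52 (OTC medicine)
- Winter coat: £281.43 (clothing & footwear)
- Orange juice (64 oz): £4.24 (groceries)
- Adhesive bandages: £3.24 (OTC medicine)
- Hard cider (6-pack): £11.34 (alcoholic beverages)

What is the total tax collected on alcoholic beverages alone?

Hard cider (6-pack) £11.34: alcoholic beverages → 7.5% → £0.85
Tax on alcoholic beverages = £0.85

£0.85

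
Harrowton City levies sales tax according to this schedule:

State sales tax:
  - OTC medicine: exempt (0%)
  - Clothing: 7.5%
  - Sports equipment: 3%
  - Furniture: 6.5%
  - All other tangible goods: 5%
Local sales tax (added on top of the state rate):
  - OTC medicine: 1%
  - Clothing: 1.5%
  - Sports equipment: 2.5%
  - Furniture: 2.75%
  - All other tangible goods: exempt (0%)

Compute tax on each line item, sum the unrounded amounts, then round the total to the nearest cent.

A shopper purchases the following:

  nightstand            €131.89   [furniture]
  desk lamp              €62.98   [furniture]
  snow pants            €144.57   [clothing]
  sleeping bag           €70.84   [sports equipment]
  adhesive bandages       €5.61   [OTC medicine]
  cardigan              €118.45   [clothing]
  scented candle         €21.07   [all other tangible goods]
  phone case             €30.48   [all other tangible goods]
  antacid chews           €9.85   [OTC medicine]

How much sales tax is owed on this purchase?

Nightstand €131.89: furniture → 6.5% + 2.75% local = 9.25% → €12.199825
Desk lamp €62.98: furniture → 6.5% + 2.75% local = 9.25% → €5.82565
Snow pants €144.57: clothing → 7.5% + 1.5% local = 9% → €13.0113
Sleeping bag €70.84: sports equipment → 3% + 2.5% local = 5.5% → €3.8962
Adhesive bandages €5.61: OTC medicine → 0% + 1% local = 1% → €0.0561
Cardigan €118.45: clothing → 7.5% + 1.5% local = 9% → €10.6605
Scented candle €21.07: all other tangible goods → 5% + 0% local = 5% → €1.0535
Phone case €30.48: all other tangible goods → 5% + 0% local = 5% → €1.524
Antacid chews €9.85: OTC medicine → 0% + 1% local = 1% → €0.0985
Unrounded tax sum = €48.325575 → €48.33

€48.33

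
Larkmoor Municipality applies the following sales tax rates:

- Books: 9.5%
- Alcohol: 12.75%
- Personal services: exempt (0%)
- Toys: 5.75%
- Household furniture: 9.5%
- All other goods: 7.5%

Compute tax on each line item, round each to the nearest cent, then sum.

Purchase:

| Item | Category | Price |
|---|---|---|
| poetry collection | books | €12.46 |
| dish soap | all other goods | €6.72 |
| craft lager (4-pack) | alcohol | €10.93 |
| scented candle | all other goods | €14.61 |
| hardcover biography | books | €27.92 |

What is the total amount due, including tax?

€79.46

Poetry collection €12.46: books → 9.5% → €1.18
Dish soap €6.72: all other goods → 7.5% → €0.50
Craft lager (4-pack) €10.93: alcohol → 12.75% → €1.39
Scented candle €14.61: all other goods → 7.5% → €1.10
Hardcover biography €27.92: books → 9.5% → €2.65
Subtotal = €72.64; tax = €6.82; total due = €79.46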